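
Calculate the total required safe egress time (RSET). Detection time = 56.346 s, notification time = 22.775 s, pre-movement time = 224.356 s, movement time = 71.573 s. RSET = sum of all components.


Total = 56.346 + 22.775 + 224.356 + 71.573 = 375.05 s

375.05 s


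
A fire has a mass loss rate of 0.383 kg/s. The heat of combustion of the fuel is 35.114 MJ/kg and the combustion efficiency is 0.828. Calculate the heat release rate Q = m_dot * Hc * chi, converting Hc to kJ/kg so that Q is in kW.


Hc = 35.114 MJ/kg = 35.114 * 1000 kJ/kg = 35114 kJ/kg
Q = 0.383 kg/s * 35114 kJ/kg * 0.828 = 11135 kW

11135 kW


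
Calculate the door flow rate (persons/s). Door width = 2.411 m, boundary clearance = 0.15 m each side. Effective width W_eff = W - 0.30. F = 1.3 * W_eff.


W_eff = 2.411 - 0.30 = 2.111 m
F = 1.3 * 2.111 = 2.7443 persons/s

2.7443 persons/s


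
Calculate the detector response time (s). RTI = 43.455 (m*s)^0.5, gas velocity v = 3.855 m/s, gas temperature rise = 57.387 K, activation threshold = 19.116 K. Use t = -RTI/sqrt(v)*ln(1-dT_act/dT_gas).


dT_act/dT_gas = 0.33311
ln(1 - 0.33311) = -0.40513
t = -43.455 / sqrt(3.855) * -0.40513 = 8.9664 s

8.9664 s


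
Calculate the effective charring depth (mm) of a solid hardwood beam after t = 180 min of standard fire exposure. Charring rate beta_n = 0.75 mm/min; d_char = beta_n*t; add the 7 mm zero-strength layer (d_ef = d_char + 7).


d_char = 0.75 * 180 = 135 mm
d_ef = 135 + 1.0*7 = 142 mm

142 mm


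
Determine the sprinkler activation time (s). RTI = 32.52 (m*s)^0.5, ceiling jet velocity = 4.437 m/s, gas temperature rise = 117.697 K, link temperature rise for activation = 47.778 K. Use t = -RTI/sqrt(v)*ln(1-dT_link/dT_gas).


dT_link/dT_gas = 0.40594
ln(1 - 0.40594) = -0.52078
t = -32.52 / sqrt(4.437) * -0.52078 = 8.0400 s

8.0400 s


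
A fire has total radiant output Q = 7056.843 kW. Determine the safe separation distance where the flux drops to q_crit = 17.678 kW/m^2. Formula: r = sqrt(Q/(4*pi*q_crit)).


4*pi*q_crit = 222.15
Q/(4*pi*q_crit) = 31.766
r = sqrt(31.766) = 5.6362 m

5.6362 m


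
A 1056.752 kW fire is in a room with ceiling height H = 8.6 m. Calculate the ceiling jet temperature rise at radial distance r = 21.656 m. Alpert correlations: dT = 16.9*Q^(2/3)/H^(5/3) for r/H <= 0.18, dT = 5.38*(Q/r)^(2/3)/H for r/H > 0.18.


r/H = 21.656 / 8.6 = 2.5181
r/H > 0.18, so dT = 5.38*(Q/r)^(2/3)/H
Q/r = 48.797
(Q/r)^(2/3) = 13.354
dT = 5.38 * 13.354 / 8.6 = 8.3537 K

8.3537 K


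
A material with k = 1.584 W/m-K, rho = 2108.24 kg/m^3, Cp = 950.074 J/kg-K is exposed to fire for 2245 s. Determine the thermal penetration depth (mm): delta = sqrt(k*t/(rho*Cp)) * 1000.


alpha = 1.584 / (2108.24 * 950.074) = 7.9082e-07 m^2/s
alpha * t = 0.0017754
delta = sqrt(0.0017754) * 1000 = 42.135 mm

42.135 mm


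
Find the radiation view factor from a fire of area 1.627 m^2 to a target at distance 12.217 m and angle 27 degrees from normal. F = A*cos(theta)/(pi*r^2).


cos(27 deg) = 0.89101
pi*r^2 = 468.90
F = 1.627 * 0.89101 / 468.90 = 0.0030916

0.0030916


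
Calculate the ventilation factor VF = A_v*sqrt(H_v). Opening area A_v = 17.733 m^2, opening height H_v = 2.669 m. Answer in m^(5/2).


sqrt(H_v) = 1.6337
VF = 17.733 * 1.6337 = 28.971 m^(5/2)

28.971 m^(5/2)


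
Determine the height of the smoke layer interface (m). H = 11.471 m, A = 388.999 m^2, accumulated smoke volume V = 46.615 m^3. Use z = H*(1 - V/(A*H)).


V/(A*H) = 0.010447
1 - 0.010447 = 0.98955
z = 11.471 * 0.98955 = 11.351 m

11.351 m


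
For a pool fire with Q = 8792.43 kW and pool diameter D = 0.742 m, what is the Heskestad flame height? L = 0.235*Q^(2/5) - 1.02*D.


Q^(2/5) = 37.813
0.235 * Q^(2/5) = 8.8861
1.02 * D = 0.75684
L = 8.1293 m

8.1293 m


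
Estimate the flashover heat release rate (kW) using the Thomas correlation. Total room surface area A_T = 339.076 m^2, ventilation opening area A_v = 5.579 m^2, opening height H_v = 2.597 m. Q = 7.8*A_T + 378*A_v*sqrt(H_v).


7.8*A_T = 2644.8
sqrt(H_v) = 1.6115
378*A_v*sqrt(H_v) = 3398.5
Q = 2644.8 + 3398.5 = 6043.3 kW

6043.3 kW


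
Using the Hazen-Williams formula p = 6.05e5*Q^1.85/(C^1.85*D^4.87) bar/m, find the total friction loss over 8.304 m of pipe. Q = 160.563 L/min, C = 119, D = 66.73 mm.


Q^1.85 = 12035
C^1.85 = 6914.5
D^4.87 = 7.6638e+08
p/m = 0.0013740 bar/m
p_total = 0.0013740 * 8.304 = 0.011410 bar

0.011410 bar


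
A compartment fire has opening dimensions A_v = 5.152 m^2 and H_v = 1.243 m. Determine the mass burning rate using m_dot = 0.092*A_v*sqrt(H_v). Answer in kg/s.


sqrt(H_v) = 1.1149
m_dot = 0.092 * 5.152 * 1.1149 = 0.52844 kg/s

0.52844 kg/s


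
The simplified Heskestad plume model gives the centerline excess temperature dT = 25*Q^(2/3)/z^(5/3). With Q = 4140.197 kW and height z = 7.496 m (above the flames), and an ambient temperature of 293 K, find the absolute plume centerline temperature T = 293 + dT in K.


Q^(2/3) = 257.84
z^(5/3) = 28.711
dT = 25 * 257.84 / 28.711 = 224.51 K
T = 293 + 224.51 = 517.51 K

517.51 K


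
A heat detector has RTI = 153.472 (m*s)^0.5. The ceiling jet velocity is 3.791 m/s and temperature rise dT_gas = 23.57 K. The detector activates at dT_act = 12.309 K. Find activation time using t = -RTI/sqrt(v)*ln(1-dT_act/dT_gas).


dT_act/dT_gas = 0.52223
ln(1 - 0.52223) = -0.73863
t = -153.472 / sqrt(3.791) * -0.73863 = 58.221 s

58.221 s


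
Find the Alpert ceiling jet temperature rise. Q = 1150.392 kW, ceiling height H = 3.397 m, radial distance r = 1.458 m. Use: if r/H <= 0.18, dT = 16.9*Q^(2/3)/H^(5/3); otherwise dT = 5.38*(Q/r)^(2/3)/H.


r/H = 1.458 / 3.397 = 0.42920
r/H > 0.18, so dT = 5.38*(Q/r)^(2/3)/H
Q/r = 789.02
(Q/r)^(2/3) = 85.387
dT = 5.38 * 85.387 / 3.397 = 135.23 K

135.23 K


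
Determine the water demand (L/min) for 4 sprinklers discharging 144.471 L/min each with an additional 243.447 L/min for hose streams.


Sprinkler demand = 4 * 144.471 = 577.884 L/min
Total = 577.884 + 243.447 = 821.331 L/min

821.331 L/min


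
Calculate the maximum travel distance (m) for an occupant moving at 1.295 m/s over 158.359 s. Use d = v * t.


d = 1.295 * 158.359 = 205.07 m

205.07 m


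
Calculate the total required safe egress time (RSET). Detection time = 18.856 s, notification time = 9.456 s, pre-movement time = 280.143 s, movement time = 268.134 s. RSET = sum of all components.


Total = 18.856 + 9.456 + 280.143 + 268.134 = 576.589 s

576.589 s


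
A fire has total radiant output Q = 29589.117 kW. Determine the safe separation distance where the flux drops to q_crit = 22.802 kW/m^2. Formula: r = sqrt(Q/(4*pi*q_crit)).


4*pi*q_crit = 286.54
Q/(4*pi*q_crit) = 103.26
r = sqrt(103.26) = 10.162 m

10.162 m


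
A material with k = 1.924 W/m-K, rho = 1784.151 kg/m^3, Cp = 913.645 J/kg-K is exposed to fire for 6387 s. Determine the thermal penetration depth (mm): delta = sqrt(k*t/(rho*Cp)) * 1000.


alpha = 1.924 / (1784.151 * 913.645) = 1.1803e-06 m^2/s
alpha * t = 0.0075386
delta = sqrt(0.0075386) * 1000 = 86.825 mm

86.825 mm


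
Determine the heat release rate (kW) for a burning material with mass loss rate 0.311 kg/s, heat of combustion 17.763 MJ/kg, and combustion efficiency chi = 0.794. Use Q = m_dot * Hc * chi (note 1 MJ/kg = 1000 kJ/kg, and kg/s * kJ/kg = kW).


Hc = 17.763 MJ/kg = 17.763 * 1000 kJ/kg = 17763 kJ/kg
Q = 0.311 kg/s * 17763 kJ/kg * 0.794 = 4386.3 kW

4386.3 kW


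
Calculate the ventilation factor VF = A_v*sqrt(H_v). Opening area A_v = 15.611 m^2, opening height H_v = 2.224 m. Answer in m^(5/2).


sqrt(H_v) = 1.4913
VF = 15.611 * 1.4913 = 23.281 m^(5/2)

23.281 m^(5/2)


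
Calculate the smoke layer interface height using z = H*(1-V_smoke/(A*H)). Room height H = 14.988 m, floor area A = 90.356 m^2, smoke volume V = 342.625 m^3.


V/(A*H) = 0.25300
1 - 0.25300 = 0.74700
z = 14.988 * 0.74700 = 11.196 m

11.196 m


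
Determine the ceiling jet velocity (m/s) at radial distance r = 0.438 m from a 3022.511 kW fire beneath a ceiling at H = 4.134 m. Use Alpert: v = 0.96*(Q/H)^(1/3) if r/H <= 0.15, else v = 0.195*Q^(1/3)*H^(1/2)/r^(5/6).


r/H = 0.438 / 4.134 = 0.10595
r/H <= 0.15, so v = 0.96*(Q/H)^(1/3)
Q/H = 731.13
(Q/H)^(1/3) = 9.0088
v = 0.96 * 9.0088 = 8.6484 m/s

8.6484 m/s


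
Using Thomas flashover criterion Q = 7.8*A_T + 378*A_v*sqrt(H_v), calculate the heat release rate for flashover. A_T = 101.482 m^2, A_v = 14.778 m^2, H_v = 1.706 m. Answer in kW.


7.8*A_T = 791.56
sqrt(H_v) = 1.3061
378*A_v*sqrt(H_v) = 7296.2
Q = 791.56 + 7296.2 = 8087.8 kW

8087.8 kW


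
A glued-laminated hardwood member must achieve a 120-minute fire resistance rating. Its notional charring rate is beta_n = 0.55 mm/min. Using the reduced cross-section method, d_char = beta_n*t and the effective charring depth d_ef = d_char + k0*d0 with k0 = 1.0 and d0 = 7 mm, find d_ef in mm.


d_char = 0.55 * 120 = 66 mm
d_ef = 66 + 1.0*7 = 73 mm

73 mm


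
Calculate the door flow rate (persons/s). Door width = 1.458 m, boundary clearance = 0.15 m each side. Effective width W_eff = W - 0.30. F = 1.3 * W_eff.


W_eff = 1.458 - 0.30 = 1.158 m
F = 1.3 * 1.158 = 1.5054 persons/s

1.5054 persons/s


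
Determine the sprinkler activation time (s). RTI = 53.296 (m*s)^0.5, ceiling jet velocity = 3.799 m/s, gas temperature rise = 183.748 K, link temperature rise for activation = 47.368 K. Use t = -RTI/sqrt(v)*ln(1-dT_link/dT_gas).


dT_link/dT_gas = 0.25779
ln(1 - 0.25779) = -0.29812
t = -53.296 / sqrt(3.799) * -0.29812 = 8.1518 s

8.1518 s


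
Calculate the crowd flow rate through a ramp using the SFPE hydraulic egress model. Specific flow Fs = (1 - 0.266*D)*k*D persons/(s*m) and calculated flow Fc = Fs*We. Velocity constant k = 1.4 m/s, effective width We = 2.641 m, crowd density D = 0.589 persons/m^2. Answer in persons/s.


1 - 0.266*D = 1 - 0.266*0.589 = 0.84333
Fs = 0.84333 * 1.4 * 0.589 = 0.69541 persons/(s*m)
Fc = 0.69541 * 2.641 = 1.8366 persons/s

1.8366 persons/s


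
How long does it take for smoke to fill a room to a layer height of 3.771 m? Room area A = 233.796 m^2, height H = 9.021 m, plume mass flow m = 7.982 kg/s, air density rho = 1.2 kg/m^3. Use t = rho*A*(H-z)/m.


H - z = 5.25 m
t = 1.2 * 233.796 * 5.25 / 7.982 = 184.53 s

184.53 s


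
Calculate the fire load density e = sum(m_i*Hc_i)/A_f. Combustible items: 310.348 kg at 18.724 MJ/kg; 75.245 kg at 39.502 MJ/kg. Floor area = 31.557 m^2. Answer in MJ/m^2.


Total energy = 310.348*18.724 + 75.245*39.502
= 5810.956 + 2972.328
= 8783.284 MJ
e = 8783.284 / 31.557 = 278.33 MJ/m^2

278.33 MJ/m^2


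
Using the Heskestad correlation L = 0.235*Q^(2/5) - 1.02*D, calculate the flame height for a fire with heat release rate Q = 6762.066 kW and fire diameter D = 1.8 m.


Q^(2/5) = 34.043
0.235 * Q^(2/5) = 8.0002
1.02 * D = 1.836
L = 6.1642 m

6.1642 m


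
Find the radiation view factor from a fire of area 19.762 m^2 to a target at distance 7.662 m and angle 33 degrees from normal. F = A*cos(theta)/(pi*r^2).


cos(33 deg) = 0.83867
pi*r^2 = 184.43
F = 19.762 * 0.83867 / 184.43 = 0.089864

0.089864


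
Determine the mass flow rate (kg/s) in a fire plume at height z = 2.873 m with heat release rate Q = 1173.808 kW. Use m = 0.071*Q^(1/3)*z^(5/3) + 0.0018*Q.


Q^(1/3) = 10.549
z^(5/3) = 5.8062
First term = 0.071 * 10.549 * 5.8062 = 4.3486
Second term = 0.0018 * 1173.808 = 2.1129
m = 6.4615 kg/s

6.4615 kg/s


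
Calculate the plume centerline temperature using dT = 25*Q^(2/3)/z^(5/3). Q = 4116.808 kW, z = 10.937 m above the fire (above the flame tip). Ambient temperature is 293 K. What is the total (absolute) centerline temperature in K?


Q^(2/3) = 256.87
z^(5/3) = 53.889
dT = 25 * 256.87 / 53.889 = 119.17 K
T = 293 + 119.17 = 412.17 K

412.17 K


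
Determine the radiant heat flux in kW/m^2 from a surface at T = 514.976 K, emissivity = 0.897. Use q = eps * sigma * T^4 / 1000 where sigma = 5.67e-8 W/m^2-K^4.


T^4 = 7.0331e+10
q = 0.897 * 5.67e-8 * 7.0331e+10 / 1000 = 3.5770 kW/m^2

3.5770 kW/m^2


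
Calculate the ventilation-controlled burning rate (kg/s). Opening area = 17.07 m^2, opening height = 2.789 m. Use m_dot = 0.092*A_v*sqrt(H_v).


sqrt(H_v) = 1.6700
m_dot = 0.092 * 17.07 * 1.6700 = 2.6227 kg/s

2.6227 kg/s


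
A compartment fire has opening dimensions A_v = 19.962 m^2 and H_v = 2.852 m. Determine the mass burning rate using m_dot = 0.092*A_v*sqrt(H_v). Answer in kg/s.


sqrt(H_v) = 1.6888
m_dot = 0.092 * 19.962 * 1.6888 = 3.1015 kg/s

3.1015 kg/s


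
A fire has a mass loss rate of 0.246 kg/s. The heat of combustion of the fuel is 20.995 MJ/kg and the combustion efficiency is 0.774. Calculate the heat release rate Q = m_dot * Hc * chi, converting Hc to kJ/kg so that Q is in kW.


Hc = 20.995 MJ/kg = 20.995 * 1000 kJ/kg = 20995 kJ/kg
Q = 0.246 kg/s * 20995 kJ/kg * 0.774 = 3997.5 kW

3997.5 kW


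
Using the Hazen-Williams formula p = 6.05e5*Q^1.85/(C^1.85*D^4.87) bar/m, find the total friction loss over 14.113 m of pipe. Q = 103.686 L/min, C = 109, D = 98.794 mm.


Q^1.85 = 5359.0
C^1.85 = 5878.1
D^4.87 = 5.1801e+09
p/m = 0.00010648 bar/m
p_total = 0.00010648 * 14.113 = 0.0015027 bar

0.0015027 bar


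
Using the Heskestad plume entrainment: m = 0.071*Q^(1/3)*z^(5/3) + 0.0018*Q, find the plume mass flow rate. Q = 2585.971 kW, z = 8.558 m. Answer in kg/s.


Q^(1/3) = 13.726
z^(5/3) = 35.806
First term = 0.071 * 13.726 * 35.806 = 34.894
Second term = 0.0018 * 2585.971 = 4.6547
m = 39.549 kg/s

39.549 kg/s


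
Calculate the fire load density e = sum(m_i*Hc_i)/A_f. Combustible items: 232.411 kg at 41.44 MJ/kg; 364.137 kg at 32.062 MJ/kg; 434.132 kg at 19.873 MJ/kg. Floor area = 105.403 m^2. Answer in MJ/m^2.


Total energy = 232.411*41.44 + 364.137*32.062 + 434.132*19.873
= 9631.112 + 11674.96 + 8627.505
= 29933.58 MJ
e = 29933.58 / 105.403 = 283.99 MJ/m^2

283.99 MJ/m^2


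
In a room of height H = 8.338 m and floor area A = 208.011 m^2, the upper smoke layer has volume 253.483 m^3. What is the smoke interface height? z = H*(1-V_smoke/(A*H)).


V/(A*H) = 0.14615
1 - 0.14615 = 0.85385
z = 8.338 * 0.85385 = 7.1194 m

7.1194 m


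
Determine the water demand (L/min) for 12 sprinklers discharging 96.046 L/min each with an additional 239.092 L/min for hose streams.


Sprinkler demand = 12 * 96.046 = 1152.552 L/min
Total = 1152.552 + 239.092 = 1391.644 L/min

1391.644 L/min


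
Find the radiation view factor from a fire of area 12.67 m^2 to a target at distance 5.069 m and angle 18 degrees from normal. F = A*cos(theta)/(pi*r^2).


cos(18 deg) = 0.95106
pi*r^2 = 80.722
F = 12.67 * 0.95106 / 80.722 = 0.14928

0.14928


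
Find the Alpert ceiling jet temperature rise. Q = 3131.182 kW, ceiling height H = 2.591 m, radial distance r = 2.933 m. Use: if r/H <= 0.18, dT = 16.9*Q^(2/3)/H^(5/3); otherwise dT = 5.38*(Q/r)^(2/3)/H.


r/H = 2.933 / 2.591 = 1.1320
r/H > 0.18, so dT = 5.38*(Q/r)^(2/3)/H
Q/r = 1067.6
(Q/r)^(2/3) = 104.46
dT = 5.38 * 104.46 / 2.591 = 216.89 K

216.89 K


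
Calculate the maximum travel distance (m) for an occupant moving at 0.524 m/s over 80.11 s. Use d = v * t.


d = 0.524 * 80.11 = 41.978 m

41.978 m


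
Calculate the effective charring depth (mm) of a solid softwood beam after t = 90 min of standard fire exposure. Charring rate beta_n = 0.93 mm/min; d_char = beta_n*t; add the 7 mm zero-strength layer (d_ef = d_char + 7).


d_char = 0.93 * 90 = 83.7 mm
d_ef = 83.7 + 1.0*7 = 90.7 mm

90.7 mm


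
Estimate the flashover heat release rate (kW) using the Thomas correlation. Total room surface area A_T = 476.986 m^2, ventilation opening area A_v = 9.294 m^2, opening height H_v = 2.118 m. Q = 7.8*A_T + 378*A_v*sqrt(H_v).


7.8*A_T = 3720.5
sqrt(H_v) = 1.4553
378*A_v*sqrt(H_v) = 5112.8
Q = 3720.5 + 5112.8 = 8833.3 kW

8833.3 kW


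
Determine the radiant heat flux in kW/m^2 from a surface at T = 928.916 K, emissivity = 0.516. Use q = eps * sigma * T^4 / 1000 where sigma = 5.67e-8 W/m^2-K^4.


T^4 = 7.4457e+11
q = 0.516 * 5.67e-8 * 7.4457e+11 / 1000 = 21.784 kW/m^2

21.784 kW/m^2


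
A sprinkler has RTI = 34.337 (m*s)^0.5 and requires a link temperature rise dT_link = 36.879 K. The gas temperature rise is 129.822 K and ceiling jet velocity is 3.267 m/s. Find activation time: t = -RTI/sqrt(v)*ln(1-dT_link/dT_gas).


dT_link/dT_gas = 0.28407
ln(1 - 0.28407) = -0.33418
t = -34.337 / sqrt(3.267) * -0.33418 = 6.3484 s

6.3484 s


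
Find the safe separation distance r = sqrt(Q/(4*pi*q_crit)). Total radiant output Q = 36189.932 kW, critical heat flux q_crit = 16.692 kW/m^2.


4*pi*q_crit = 209.76
Q/(4*pi*q_crit) = 172.53
r = sqrt(172.53) = 13.135 m

13.135 m


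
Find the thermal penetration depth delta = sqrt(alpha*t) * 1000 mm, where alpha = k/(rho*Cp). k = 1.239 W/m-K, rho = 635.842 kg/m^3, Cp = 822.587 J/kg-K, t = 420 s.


alpha = 1.239 / (635.842 * 822.587) = 2.3689e-06 m^2/s
alpha * t = 0.00099492
delta = sqrt(0.00099492) * 1000 = 31.542 mm

31.542 mm


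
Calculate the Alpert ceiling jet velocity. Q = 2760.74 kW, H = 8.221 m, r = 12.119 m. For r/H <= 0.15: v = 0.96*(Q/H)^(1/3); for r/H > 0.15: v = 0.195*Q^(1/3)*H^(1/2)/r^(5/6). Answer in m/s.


r/H = 12.119 / 8.221 = 1.4742
r/H > 0.15, so v = 0.195*Q^(1/3)*H^(1/2)/r^(5/6)
Q^(1/3) = 14.028
H^(1/2) = 2.8672
r^(5/6) = 7.9963
v = 0.195 * 14.028 * 2.8672 / 7.9963 = 0.98088 m/s

0.98088 m/s


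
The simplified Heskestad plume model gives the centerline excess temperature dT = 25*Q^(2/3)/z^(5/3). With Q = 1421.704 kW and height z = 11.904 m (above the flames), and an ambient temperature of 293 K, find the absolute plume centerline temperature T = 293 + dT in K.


Q^(2/3) = 126.44
z^(5/3) = 62.061
dT = 25 * 126.44 / 62.061 = 50.932 K
T = 293 + 50.932 = 343.93 K

343.93 K


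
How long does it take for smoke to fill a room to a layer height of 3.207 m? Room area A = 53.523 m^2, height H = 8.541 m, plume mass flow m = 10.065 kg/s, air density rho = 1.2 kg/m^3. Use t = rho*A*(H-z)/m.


H - z = 5.334 m
t = 1.2 * 53.523 * 5.334 / 10.065 = 34.038 s

34.038 s


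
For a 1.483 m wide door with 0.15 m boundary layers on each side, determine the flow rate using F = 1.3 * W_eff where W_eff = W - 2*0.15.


W_eff = 1.483 - 0.30 = 1.183 m
F = 1.3 * 1.183 = 1.5379 persons/s

1.5379 persons/s


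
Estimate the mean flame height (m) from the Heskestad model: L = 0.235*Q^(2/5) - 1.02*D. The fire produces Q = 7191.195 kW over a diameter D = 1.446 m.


Q^(2/5) = 34.892
0.235 * Q^(2/5) = 8.1995
1.02 * D = 1.4749
L = 6.7246 m

6.7246 m


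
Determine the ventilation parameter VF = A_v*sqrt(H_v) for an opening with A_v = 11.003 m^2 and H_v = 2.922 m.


sqrt(H_v) = 1.7094
VF = 11.003 * 1.7094 = 18.808 m^(5/2)

18.808 m^(5/2)


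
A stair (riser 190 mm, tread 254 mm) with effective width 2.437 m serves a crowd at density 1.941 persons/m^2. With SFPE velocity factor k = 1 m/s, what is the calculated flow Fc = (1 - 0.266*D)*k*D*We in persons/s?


1 - 0.266*D = 1 - 0.266*1.941 = 0.48369
Fs = 0.48369 * 1 * 1.941 = 0.93885 persons/(s*m)
Fc = 0.93885 * 2.437 = 2.2880 persons/s

2.2880 persons/s


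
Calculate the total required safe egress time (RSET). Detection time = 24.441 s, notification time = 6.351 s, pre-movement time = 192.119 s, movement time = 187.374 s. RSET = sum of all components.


Total = 24.441 + 6.351 + 192.119 + 187.374 = 410.285 s

410.285 s


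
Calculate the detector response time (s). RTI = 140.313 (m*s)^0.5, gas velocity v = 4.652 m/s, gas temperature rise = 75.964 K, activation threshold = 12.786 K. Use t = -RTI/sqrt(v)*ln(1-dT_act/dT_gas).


dT_act/dT_gas = 0.16832
ln(1 - 0.16832) = -0.18430
t = -140.313 / sqrt(4.652) * -0.18430 = 11.990 s

11.990 s


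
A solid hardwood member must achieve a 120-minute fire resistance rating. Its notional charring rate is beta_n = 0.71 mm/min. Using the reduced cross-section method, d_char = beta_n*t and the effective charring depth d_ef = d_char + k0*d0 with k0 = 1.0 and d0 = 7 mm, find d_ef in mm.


d_char = 0.71 * 120 = 85.2 mm
d_ef = 85.2 + 1.0*7 = 92.2 mm

92.2 mm


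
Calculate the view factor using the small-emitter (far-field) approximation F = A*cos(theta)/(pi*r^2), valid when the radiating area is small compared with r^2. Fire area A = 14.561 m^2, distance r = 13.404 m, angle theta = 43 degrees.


cos(43 deg) = 0.73135
pi*r^2 = 564.44
F = 14.561 * 0.73135 / 564.44 = 0.018867

0.018867


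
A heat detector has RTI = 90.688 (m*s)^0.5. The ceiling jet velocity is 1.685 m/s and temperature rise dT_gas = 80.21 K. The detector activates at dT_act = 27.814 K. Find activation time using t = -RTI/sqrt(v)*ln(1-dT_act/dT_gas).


dT_act/dT_gas = 0.34676
ln(1 - 0.34676) = -0.42582
t = -90.688 / sqrt(1.685) * -0.42582 = 29.749 s

29.749 s


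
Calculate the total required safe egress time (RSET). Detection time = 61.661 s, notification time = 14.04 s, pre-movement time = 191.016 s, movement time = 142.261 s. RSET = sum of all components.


Total = 61.661 + 14.04 + 191.016 + 142.261 = 408.978 s

408.978 s


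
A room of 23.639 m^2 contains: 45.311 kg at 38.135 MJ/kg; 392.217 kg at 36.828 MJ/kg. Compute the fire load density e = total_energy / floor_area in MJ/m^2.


Total energy = 45.311*38.135 + 392.217*36.828
= 1727.935 + 14444.57
= 16172.50 MJ
e = 16172.50 / 23.639 = 684.14 MJ/m^2

684.14 MJ/m^2


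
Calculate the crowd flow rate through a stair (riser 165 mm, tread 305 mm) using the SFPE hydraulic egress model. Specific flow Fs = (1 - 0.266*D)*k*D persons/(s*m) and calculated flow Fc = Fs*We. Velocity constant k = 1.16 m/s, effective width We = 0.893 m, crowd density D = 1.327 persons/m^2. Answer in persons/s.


1 - 0.266*D = 1 - 0.266*1.327 = 0.64702
Fs = 0.64702 * 1.16 * 1.327 = 0.99597 persons/(s*m)
Fc = 0.99597 * 0.893 = 0.88940 persons/s

0.88940 persons/s


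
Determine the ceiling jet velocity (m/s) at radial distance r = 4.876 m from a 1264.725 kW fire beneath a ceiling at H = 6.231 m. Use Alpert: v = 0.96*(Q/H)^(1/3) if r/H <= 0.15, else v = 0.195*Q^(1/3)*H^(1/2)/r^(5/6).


r/H = 4.876 / 6.231 = 0.78254
r/H > 0.15, so v = 0.195*Q^(1/3)*H^(1/2)/r^(5/6)
Q^(1/3) = 10.814
H^(1/2) = 2.4962
r^(5/6) = 3.7444
v = 0.195 * 10.814 * 2.4962 / 3.7444 = 1.4058 m/s

1.4058 m/s


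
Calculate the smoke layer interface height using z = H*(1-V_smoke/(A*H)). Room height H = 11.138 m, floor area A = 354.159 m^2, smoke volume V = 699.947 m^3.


V/(A*H) = 0.17744
1 - 0.17744 = 0.82256
z = 11.138 * 0.82256 = 9.1616 m

9.1616 m


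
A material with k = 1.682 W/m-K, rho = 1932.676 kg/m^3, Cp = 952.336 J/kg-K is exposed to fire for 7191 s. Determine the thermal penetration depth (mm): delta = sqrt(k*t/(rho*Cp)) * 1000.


alpha = 1.682 / (1932.676 * 952.336) = 9.1385e-07 m^2/s
alpha * t = 0.0065715
delta = sqrt(0.0065715) * 1000 = 81.065 mm

81.065 mm


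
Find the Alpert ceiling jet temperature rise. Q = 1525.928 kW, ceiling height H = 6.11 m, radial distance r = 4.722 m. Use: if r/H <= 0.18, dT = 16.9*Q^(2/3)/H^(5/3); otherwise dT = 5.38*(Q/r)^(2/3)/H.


r/H = 4.722 / 6.11 = 0.77283
r/H > 0.18, so dT = 5.38*(Q/r)^(2/3)/H
Q/r = 323.15
(Q/r)^(2/3) = 47.091
dT = 5.38 * 47.091 / 6.11 = 41.465 K

41.465 K


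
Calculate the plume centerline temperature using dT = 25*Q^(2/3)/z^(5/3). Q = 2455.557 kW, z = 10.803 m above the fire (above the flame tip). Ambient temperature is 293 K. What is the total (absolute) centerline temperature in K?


Q^(2/3) = 182.01
z^(5/3) = 52.793
dT = 25 * 182.01 / 52.793 = 86.192 K
T = 293 + 86.192 = 379.19 K

379.19 K


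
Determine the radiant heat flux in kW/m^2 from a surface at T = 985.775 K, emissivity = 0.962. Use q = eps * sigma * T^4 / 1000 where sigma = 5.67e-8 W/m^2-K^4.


T^4 = 9.4430e+11
q = 0.962 * 5.67e-8 * 9.4430e+11 / 1000 = 51.507 kW/m^2

51.507 kW/m^2


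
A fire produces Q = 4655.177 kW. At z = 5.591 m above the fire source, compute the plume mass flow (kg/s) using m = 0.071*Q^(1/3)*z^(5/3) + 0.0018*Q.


Q^(1/3) = 16.697
z^(5/3) = 17.612
First term = 0.071 * 16.697 * 17.612 = 20.879
Second term = 0.0018 * 4655.177 = 8.3793
m = 29.259 kg/s

29.259 kg/s


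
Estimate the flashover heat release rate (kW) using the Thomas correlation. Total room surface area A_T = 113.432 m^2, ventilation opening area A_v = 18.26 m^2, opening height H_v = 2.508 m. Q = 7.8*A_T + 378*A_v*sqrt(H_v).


7.8*A_T = 884.77
sqrt(H_v) = 1.5837
378*A_v*sqrt(H_v) = 10931
Q = 884.77 + 10931 = 11816 kW

11816 kW


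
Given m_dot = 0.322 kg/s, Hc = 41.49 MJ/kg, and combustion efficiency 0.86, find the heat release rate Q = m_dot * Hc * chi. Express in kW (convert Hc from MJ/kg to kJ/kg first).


Hc = 41.49 MJ/kg = 41.49 * 1000 kJ/kg = 41490 kJ/kg
Q = 0.322 kg/s * 41490 kJ/kg * 0.86 = 11489 kW

11489 kW


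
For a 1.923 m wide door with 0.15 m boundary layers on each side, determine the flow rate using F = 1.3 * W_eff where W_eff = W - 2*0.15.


W_eff = 1.923 - 0.30 = 1.623 m
F = 1.3 * 1.623 = 2.1099 persons/s

2.1099 persons/s


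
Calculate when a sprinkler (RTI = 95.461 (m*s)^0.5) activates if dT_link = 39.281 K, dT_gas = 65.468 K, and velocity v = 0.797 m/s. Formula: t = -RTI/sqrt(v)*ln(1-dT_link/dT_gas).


dT_link/dT_gas = 0.60000
ln(1 - 0.60000) = -0.91630
t = -95.461 / sqrt(0.797) * -0.91630 = 97.979 s

97.979 s


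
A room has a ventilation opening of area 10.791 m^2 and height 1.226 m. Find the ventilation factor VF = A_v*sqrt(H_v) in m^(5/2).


sqrt(H_v) = 1.1072
VF = 10.791 * 1.1072 = 11.948 m^(5/2)

11.948 m^(5/2)


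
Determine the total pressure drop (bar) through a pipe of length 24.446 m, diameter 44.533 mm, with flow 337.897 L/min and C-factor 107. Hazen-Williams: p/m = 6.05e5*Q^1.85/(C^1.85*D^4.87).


Q^1.85 = 47671
C^1.85 = 5680.2
D^4.87 = 1.0693e+08
p/m = 0.047486 bar/m
p_total = 0.047486 * 24.446 = 1.1608 bar

1.1608 bar


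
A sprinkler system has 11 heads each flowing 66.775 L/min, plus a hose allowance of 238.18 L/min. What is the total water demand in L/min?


Sprinkler demand = 11 * 66.775 = 734.525 L/min
Total = 734.525 + 238.18 = 972.705 L/min

972.705 L/min


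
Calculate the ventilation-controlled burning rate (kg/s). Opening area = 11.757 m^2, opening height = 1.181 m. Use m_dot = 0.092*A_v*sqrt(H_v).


sqrt(H_v) = 1.0867
m_dot = 0.092 * 11.757 * 1.0867 = 1.1755 kg/s

1.1755 kg/s


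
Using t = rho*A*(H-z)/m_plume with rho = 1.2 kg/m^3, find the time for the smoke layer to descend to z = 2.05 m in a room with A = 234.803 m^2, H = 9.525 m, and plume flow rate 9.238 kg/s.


H - z = 7.475 m
t = 1.2 * 234.803 * 7.475 / 9.238 = 227.99 s

227.99 s


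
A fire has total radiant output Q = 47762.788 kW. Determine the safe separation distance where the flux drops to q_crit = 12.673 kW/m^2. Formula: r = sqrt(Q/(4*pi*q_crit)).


4*pi*q_crit = 159.25
Q/(4*pi*q_crit) = 299.92
r = sqrt(299.92) = 17.318 m

17.318 m


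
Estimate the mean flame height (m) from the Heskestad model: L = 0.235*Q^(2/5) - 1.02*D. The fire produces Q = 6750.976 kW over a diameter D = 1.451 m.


Q^(2/5) = 34.021
0.235 * Q^(2/5) = 7.9949
1.02 * D = 1.4800
L = 6.5149 m

6.5149 m


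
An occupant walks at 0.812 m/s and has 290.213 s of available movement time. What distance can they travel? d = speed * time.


d = 0.812 * 290.213 = 235.65 m

235.65 m


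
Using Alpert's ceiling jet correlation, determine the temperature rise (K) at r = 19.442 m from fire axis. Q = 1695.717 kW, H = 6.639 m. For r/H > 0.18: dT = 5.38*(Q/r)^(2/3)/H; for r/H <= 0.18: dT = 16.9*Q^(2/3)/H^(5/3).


r/H = 19.442 / 6.639 = 2.9285
r/H > 0.18, so dT = 5.38*(Q/r)^(2/3)/H
Q/r = 87.219
(Q/r)^(2/3) = 19.667
dT = 5.38 * 19.667 / 6.639 = 15.938 K

15.938 K


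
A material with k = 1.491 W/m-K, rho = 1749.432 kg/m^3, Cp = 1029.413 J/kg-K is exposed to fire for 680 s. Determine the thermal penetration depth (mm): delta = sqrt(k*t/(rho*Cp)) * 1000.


alpha = 1.491 / (1749.432 * 1029.413) = 8.2792e-07 m^2/s
alpha * t = 0.00056299
delta = sqrt(0.00056299) * 1000 = 23.727 mm

23.727 mm


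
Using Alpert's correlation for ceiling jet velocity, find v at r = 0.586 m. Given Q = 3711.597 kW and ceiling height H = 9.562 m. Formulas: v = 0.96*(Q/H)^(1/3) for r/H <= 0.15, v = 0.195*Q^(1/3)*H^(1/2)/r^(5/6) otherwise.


r/H = 0.586 / 9.562 = 0.061284
r/H <= 0.15, so v = 0.96*(Q/H)^(1/3)
Q/H = 388.16
(Q/H)^(1/3) = 7.2946
v = 0.96 * 7.2946 = 7.0029 m/s

7.0029 m/s


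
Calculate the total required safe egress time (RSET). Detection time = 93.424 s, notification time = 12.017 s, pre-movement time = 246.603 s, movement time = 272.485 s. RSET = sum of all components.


Total = 93.424 + 12.017 + 246.603 + 272.485 = 624.529 s

624.529 s


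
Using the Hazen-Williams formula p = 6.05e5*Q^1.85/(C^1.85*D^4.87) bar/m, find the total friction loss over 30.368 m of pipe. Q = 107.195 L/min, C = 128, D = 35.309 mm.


Q^1.85 = 5699.3
C^1.85 = 7913.0
D^4.87 = 3.4530e+07
p/m = 0.012619 bar/m
p_total = 0.012619 * 30.368 = 0.38323 bar

0.38323 bar


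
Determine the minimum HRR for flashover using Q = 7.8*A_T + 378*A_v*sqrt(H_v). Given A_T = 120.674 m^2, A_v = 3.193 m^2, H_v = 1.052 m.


7.8*A_T = 941.26
sqrt(H_v) = 1.0257
378*A_v*sqrt(H_v) = 1237.9
Q = 941.26 + 1237.9 = 2179.2 kW

2179.2 kW


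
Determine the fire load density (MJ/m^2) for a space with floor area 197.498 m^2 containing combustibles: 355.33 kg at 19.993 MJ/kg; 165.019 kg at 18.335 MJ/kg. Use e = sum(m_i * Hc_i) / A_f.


Total energy = 355.33*19.993 + 165.019*18.335
= 7104.113 + 3025.623
= 10129.74 MJ
e = 10129.74 / 197.498 = 51.290 MJ/m^2

51.290 MJ/m^2


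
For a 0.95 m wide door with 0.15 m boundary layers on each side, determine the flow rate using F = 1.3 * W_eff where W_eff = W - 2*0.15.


W_eff = 0.95 - 0.30 = 0.65 m
F = 1.3 * 0.65 = 0.845 persons/s

0.845 persons/s


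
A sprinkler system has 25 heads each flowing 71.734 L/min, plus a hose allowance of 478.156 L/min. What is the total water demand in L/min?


Sprinkler demand = 25 * 71.734 = 1793.35 L/min
Total = 1793.35 + 478.156 = 2271.506 L/min

2271.506 L/min


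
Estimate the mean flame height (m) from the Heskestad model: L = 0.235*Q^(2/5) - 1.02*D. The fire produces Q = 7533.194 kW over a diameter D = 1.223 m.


Q^(2/5) = 35.546
0.235 * Q^(2/5) = 8.3533
1.02 * D = 1.2475
L = 7.1059 m

7.1059 m


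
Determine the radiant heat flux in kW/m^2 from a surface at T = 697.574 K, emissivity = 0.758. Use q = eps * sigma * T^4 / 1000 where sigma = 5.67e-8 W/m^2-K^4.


T^4 = 2.3679e+11
q = 0.758 * 5.67e-8 * 2.3679e+11 / 1000 = 10.177 kW/m^2

10.177 kW/m^2


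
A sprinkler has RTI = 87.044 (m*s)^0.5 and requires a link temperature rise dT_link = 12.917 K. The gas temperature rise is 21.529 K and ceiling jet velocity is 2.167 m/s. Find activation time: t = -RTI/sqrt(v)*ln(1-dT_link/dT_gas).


dT_link/dT_gas = 0.59998
ln(1 - 0.59998) = -0.91624
t = -87.044 / sqrt(2.167) * -0.91624 = 54.178 s

54.178 s


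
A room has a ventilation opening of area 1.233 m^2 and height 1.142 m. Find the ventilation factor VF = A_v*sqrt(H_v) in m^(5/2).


sqrt(H_v) = 1.0686
VF = 1.233 * 1.0686 = 1.3176 m^(5/2)

1.3176 m^(5/2)


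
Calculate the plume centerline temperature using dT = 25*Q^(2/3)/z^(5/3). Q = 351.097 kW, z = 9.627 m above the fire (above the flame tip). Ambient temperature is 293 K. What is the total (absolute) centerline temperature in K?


Q^(2/3) = 49.768
z^(5/3) = 43.566
dT = 25 * 49.768 / 43.566 = 28.559 K
T = 293 + 28.559 = 321.56 K

321.56 K


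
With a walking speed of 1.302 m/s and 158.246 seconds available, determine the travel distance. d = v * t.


d = 1.302 * 158.246 = 206.04 m

206.04 m


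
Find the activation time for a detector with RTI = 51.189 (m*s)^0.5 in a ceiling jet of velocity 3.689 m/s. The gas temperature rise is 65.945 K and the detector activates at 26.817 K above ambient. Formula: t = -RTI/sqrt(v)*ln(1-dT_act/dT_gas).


dT_act/dT_gas = 0.40666
ln(1 - 0.40666) = -0.52198
t = -51.189 / sqrt(3.689) * -0.52198 = 13.912 s

13.912 s


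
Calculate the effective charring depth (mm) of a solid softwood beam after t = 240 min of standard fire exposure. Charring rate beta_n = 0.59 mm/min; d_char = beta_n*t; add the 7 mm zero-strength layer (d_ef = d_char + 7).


d_char = 0.59 * 240 = 141.6 mm
d_ef = 141.6 + 1.0*7 = 148.6 mm

148.6 mm


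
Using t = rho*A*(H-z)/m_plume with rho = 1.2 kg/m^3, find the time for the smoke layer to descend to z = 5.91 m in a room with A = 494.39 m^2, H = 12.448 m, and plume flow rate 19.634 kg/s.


H - z = 6.538 m
t = 1.2 * 494.39 * 6.538 / 19.634 = 197.55 s

197.55 s


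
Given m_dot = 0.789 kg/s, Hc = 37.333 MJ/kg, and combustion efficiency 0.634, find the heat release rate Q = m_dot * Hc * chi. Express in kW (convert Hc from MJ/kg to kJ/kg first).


Hc = 37.333 MJ/kg = 37.333 * 1000 kJ/kg = 37333 kJ/kg
Q = 0.789 kg/s * 37333 kJ/kg * 0.634 = 18675 kW

18675 kW


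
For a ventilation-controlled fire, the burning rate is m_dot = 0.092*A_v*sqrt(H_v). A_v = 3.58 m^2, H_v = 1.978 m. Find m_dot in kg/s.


sqrt(H_v) = 1.4064
m_dot = 0.092 * 3.58 * 1.4064 = 0.46322 kg/s

0.46322 kg/s


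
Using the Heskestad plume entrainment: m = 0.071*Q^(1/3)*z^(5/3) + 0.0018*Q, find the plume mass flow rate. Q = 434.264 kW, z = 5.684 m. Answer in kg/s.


Q^(1/3) = 7.5727
z^(5/3) = 18.103
First term = 0.071 * 7.5727 * 18.103 = 9.7334
Second term = 0.0018 * 434.264 = 0.78168
m = 10.515 kg/s

10.515 kg/s


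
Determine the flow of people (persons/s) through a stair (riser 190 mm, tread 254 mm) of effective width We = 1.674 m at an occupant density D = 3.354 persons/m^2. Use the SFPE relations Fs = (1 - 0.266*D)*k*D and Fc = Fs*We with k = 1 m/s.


1 - 0.266*D = 1 - 0.266*3.354 = 0.10784
Fs = 0.10784 * 1 * 3.354 = 0.36168 persons/(s*m)
Fc = 0.36168 * 1.674 = 0.60546 persons/s

0.60546 persons/s


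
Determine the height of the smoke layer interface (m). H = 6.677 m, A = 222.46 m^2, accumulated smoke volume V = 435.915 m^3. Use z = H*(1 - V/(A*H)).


V/(A*H) = 0.29347
1 - 0.29347 = 0.70653
z = 6.677 * 0.70653 = 4.7175 m

4.7175 m


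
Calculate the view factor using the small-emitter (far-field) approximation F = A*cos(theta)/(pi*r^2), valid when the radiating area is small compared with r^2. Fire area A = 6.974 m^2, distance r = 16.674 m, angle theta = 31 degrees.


cos(31 deg) = 0.85717
pi*r^2 = 873.43
F = 6.974 * 0.85717 / 873.43 = 0.0068441

0.0068441


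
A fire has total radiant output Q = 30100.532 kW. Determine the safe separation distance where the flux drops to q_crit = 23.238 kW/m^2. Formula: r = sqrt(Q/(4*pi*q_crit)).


4*pi*q_crit = 292.02
Q/(4*pi*q_crit) = 103.08
r = sqrt(103.08) = 10.153 m

10.153 m


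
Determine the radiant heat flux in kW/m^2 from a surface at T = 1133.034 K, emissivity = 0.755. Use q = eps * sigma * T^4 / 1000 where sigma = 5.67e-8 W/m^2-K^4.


T^4 = 1.6481e+12
q = 0.755 * 5.67e-8 * 1.6481e+12 / 1000 = 70.551 kW/m^2

70.551 kW/m^2


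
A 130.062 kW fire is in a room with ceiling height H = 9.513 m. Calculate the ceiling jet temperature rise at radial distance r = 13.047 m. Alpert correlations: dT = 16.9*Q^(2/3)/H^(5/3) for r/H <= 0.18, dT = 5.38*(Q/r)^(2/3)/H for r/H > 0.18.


r/H = 13.047 / 9.513 = 1.3715
r/H > 0.18, so dT = 5.38*(Q/r)^(2/3)/H
Q/r = 9.9687
(Q/r)^(2/3) = 4.6319
dT = 5.38 * 4.6319 / 9.513 = 2.6195 K

2.6195 K


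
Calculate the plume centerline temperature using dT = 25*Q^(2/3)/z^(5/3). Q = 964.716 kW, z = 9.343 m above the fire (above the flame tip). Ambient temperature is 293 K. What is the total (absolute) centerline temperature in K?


Q^(2/3) = 97.634
z^(5/3) = 41.445
dT = 25 * 97.634 / 41.445 = 58.893 K
T = 293 + 58.893 = 351.89 K

351.89 K


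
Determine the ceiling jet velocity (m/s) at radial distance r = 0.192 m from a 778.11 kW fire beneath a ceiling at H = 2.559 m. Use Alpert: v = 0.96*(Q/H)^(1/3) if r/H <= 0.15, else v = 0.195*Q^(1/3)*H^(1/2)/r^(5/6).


r/H = 0.192 / 2.559 = 0.075029
r/H <= 0.15, so v = 0.96*(Q/H)^(1/3)
Q/H = 304.07
(Q/H)^(1/3) = 6.7245
v = 0.96 * 6.7245 = 6.4555 m/s

6.4555 m/s


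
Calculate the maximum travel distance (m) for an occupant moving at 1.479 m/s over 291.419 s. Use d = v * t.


d = 1.479 * 291.419 = 431.01 m

431.01 m


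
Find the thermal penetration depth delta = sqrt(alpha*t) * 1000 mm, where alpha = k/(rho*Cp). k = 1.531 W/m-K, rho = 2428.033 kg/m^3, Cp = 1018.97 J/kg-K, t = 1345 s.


alpha = 1.531 / (2428.033 * 1018.97) = 6.1881e-07 m^2/s
alpha * t = 0.00083230
delta = sqrt(0.00083230) * 1000 = 28.850 mm

28.850 mm


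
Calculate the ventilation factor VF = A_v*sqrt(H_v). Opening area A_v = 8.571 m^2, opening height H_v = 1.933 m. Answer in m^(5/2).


sqrt(H_v) = 1.3903
VF = 8.571 * 1.3903 = 11.916 m^(5/2)

11.916 m^(5/2)


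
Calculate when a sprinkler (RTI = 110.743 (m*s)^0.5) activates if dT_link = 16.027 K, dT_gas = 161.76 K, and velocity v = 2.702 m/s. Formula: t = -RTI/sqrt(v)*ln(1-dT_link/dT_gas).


dT_link/dT_gas = 0.099079
ln(1 - 0.099079) = -0.10434
t = -110.743 / sqrt(2.702) * -0.10434 = 7.0293 s

7.0293 s


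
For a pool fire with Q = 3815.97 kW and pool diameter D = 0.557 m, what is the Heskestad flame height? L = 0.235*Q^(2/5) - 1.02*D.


Q^(2/5) = 27.080
0.235 * Q^(2/5) = 6.3637
1.02 * D = 0.56814
L = 5.7956 m

5.7956 m


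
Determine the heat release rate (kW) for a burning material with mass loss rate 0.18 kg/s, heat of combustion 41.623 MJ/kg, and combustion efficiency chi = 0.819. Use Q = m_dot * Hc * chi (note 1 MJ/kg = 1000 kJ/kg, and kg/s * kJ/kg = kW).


Hc = 41.623 MJ/kg = 41.623 * 1000 kJ/kg = 41623 kJ/kg
Q = 0.18 kg/s * 41623 kJ/kg * 0.819 = 6136.1 kW

6136.1 kW


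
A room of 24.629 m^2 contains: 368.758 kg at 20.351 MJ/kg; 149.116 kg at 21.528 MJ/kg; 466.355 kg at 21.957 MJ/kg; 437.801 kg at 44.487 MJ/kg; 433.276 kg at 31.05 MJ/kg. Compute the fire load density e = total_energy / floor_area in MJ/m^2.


Total energy = 368.758*20.351 + 149.116*21.528 + 466.355*21.957 + 437.801*44.487 + 433.276*31.05
= 7504.594 + 3210.169 + 10239.76 + 19476.45 + 13453.22
= 53884.19 MJ
e = 53884.19 / 24.629 = 2187.8 MJ/m^2

2187.8 MJ/m^2


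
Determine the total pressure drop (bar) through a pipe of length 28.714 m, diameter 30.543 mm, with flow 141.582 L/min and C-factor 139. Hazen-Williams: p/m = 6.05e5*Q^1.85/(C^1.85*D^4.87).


Q^1.85 = 9536.0
C^1.85 = 9216.7
D^4.87 = 1.7042e+07
p/m = 0.036730 bar/m
p_total = 0.036730 * 28.714 = 1.0547 bar

1.0547 bar


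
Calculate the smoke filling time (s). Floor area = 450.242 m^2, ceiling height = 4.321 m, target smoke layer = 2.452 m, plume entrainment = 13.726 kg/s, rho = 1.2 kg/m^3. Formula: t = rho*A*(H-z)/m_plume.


H - z = 1.869 m
t = 1.2 * 450.242 * 1.869 / 13.726 = 73.569 s

73.569 s


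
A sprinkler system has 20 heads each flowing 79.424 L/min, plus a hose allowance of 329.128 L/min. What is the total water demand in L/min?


Sprinkler demand = 20 * 79.424 = 1588.48 L/min
Total = 1588.48 + 329.128 = 1917.608 L/min

1917.608 L/min


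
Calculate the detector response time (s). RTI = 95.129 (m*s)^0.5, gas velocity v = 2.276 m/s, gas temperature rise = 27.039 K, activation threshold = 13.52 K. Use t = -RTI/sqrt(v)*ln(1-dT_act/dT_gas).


dT_act/dT_gas = 0.50002
ln(1 - 0.50002) = -0.69318
t = -95.129 / sqrt(2.276) * -0.69318 = 43.709 s

43.709 s


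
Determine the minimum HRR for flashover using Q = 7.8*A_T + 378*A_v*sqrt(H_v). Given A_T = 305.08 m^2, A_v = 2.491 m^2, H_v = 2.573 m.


7.8*A_T = 2379.624
sqrt(H_v) = 1.6041
378*A_v*sqrt(H_v) = 1510.4
Q = 2379.624 + 1510.4 = 3890.0 kW

3890.0 kW


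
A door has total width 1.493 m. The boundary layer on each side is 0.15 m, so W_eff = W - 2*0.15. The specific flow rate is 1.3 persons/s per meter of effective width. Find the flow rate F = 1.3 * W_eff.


W_eff = 1.493 - 0.30 = 1.193 m
F = 1.3 * 1.193 = 1.5509 persons/s

1.5509 persons/s
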